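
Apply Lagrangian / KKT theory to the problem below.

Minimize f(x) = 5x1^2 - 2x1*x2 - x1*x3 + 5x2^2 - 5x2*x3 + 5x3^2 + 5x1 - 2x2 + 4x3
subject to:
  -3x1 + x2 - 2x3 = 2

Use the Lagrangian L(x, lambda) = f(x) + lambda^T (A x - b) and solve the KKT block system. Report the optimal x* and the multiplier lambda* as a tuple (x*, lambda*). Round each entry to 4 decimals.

Form the Lagrangian:
  L(x, lambda) = (1/2) x^T Q x + c^T x + lambda^T (A x - b)
Stationarity (grad_x L = 0): Q x + c + A^T lambda = 0.
Primal feasibility: A x = b.

This gives the KKT block system:
  [ Q   A^T ] [ x     ]   [-c ]
  [ A    0  ] [ lambda ] = [ b ]

Solving the linear system:
  x*      = (-0.4327, -0.1442, -0.4231)
  lambda* = (0.4615)
  f(x*)   = -2.2452

x* = (-0.4327, -0.1442, -0.4231), lambda* = (0.4615)


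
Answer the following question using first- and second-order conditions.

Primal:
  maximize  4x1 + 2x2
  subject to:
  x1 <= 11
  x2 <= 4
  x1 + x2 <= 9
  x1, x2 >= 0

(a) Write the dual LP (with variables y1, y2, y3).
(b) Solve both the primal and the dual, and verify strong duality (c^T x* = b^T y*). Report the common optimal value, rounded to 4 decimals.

The standard primal-dual pair for 'max c^T x s.t. A x <= b, x >= 0' is:
  Dual:  min b^T y  s.t.  A^T y >= c,  y >= 0.

So the dual LP is:
  minimize  11y1 + 4y2 + 9y3
  subject to:
    y1 + y3 >= 4
    y2 + y3 >= 2
    y1, y2, y3 >= 0

Solving the primal: x* = (9, 0).
  primal value c^T x* = 36.
Solving the dual: y* = (0, 0, 4).
  dual value b^T y* = 36.
Strong duality: c^T x* = b^T y*. Confirmed.

36


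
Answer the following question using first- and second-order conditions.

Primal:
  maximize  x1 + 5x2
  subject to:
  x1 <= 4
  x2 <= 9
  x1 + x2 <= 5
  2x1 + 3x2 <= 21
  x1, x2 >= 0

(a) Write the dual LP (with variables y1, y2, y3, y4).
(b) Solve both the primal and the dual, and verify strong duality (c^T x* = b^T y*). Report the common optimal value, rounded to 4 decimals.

The standard primal-dual pair for 'max c^T x s.t. A x <= b, x >= 0' is:
  Dual:  min b^T y  s.t.  A^T y >= c,  y >= 0.

So the dual LP is:
  minimize  4y1 + 9y2 + 5y3 + 21y4
  subject to:
    y1 + y3 + 2y4 >= 1
    y2 + y3 + 3y4 >= 5
    y1, y2, y3, y4 >= 0

Solving the primal: x* = (0, 5).
  primal value c^T x* = 25.
Solving the dual: y* = (0, 0, 5, 0).
  dual value b^T y* = 25.
Strong duality: c^T x* = b^T y*. Confirmed.

25


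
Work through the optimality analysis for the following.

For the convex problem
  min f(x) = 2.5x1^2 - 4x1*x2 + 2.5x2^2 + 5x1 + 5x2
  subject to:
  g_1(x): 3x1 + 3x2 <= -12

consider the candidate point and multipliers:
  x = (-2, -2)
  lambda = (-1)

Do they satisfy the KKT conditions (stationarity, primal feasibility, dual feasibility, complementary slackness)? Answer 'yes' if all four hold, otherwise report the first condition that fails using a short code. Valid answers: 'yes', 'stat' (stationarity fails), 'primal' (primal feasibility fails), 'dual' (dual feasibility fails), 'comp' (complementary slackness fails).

Gradient of f: grad f(x) = Q x + c = (3, 3)
Constraint values g_i(x) = a_i^T x - b_i:
  g_1((-2, -2)) = 0
Stationarity residual: grad f(x) + sum_i lambda_i a_i = (0, 0)
  -> stationarity OK
Primal feasibility (all g_i <= 0): OK
Dual feasibility (all lambda_i >= 0): FAILS
Complementary slackness (lambda_i * g_i(x) = 0 for all i): OK

Verdict: the first failing condition is dual_feasibility -> dual.

dual


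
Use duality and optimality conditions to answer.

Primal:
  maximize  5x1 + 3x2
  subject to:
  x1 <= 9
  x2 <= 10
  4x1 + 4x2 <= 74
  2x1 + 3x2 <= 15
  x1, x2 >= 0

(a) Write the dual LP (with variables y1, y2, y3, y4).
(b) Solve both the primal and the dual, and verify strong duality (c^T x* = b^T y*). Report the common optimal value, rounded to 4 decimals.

The standard primal-dual pair for 'max c^T x s.t. A x <= b, x >= 0' is:
  Dual:  min b^T y  s.t.  A^T y >= c,  y >= 0.

So the dual LP is:
  minimize  9y1 + 10y2 + 74y3 + 15y4
  subject to:
    y1 + 4y3 + 2y4 >= 5
    y2 + 4y3 + 3y4 >= 3
    y1, y2, y3, y4 >= 0

Solving the primal: x* = (7.5, 0).
  primal value c^T x* = 37.5.
Solving the dual: y* = (0, 0, 0, 2.5).
  dual value b^T y* = 37.5.
Strong duality: c^T x* = b^T y*. Confirmed.

37.5


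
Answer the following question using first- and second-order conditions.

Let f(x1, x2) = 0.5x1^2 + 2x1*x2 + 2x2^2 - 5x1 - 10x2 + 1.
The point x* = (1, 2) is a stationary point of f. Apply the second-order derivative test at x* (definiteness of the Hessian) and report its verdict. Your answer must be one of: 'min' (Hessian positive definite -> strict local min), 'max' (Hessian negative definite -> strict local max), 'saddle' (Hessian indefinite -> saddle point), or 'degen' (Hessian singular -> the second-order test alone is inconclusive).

Compute the Hessian H = grad^2 f:
  H = [[1, 2], [2, 4]]
Verify stationarity: grad f(x*) = H x* + g = (0, 0).
Eigenvalues of H: 0, 5.
H has a zero eigenvalue (singular; positive semidefinite but not definite), so H is neither positive definite, negative definite, nor indefinite. The second-order test alone is inconclusive -> degen.
(Indeed, f is constant along the null direction of H through x*, so x* is not a strict local extremum.)

degen


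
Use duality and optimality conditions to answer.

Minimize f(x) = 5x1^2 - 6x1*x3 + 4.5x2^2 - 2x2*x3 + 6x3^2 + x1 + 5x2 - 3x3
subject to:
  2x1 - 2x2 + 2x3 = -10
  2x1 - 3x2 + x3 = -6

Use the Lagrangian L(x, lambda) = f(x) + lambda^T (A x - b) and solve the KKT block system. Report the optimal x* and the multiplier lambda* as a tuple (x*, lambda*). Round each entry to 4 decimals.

Form the Lagrangian:
  L(x, lambda) = (1/2) x^T Q x + c^T x + lambda^T (A x - b)
Stationarity (grad_x L = 0): Q x + c + A^T lambda = 0.
Primal feasibility: A x = b.

This gives the KKT block system:
  [ Q   A^T ] [ x     ]   [-c ]
  [ A    0  ] [ lambda ] = [ b ]

Solving the linear system:
  x*      = (-2.9775, -0.9888, -3.0112)
  lambda* = (13.9382, -8.5843)
  f(x*)   = 44.4944

x* = (-2.9775, -0.9888, -3.0112), lambda* = (13.9382, -8.5843)


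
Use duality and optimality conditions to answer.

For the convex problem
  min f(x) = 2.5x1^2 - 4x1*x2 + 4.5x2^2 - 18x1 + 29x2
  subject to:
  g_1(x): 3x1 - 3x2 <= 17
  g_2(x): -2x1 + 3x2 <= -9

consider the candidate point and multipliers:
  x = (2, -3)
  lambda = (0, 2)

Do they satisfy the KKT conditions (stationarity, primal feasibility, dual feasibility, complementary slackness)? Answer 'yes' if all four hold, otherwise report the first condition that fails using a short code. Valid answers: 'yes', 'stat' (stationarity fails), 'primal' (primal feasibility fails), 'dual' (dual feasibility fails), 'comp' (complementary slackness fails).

Gradient of f: grad f(x) = Q x + c = (4, -6)
Constraint values g_i(x) = a_i^T x - b_i:
  g_1((2, -3)) = -2
  g_2((2, -3)) = -4
Stationarity residual: grad f(x) + sum_i lambda_i a_i = (0, 0)
  -> stationarity OK
Primal feasibility (all g_i <= 0): OK
Dual feasibility (all lambda_i >= 0): OK
Complementary slackness (lambda_i * g_i(x) = 0 for all i): FAILS

Verdict: the first failing condition is complementary_slackness -> comp.

comp


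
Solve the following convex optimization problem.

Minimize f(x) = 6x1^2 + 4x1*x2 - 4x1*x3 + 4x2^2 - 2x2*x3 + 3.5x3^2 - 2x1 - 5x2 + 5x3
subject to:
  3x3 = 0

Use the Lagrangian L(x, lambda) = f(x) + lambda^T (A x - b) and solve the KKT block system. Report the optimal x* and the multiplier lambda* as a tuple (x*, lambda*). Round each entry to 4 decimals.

Form the Lagrangian:
  L(x, lambda) = (1/2) x^T Q x + c^T x + lambda^T (A x - b)
Stationarity (grad_x L = 0): Q x + c + A^T lambda = 0.
Primal feasibility: A x = b.

This gives the KKT block system:
  [ Q   A^T ] [ x     ]   [-c ]
  [ A    0  ] [ lambda ] = [ b ]

Solving the linear system:
  x*      = (-0.05, 0.65, 0)
  lambda* = (-1.3)
  f(x*)   = -1.575

x* = (-0.05, 0.65, 0), lambda* = (-1.3)


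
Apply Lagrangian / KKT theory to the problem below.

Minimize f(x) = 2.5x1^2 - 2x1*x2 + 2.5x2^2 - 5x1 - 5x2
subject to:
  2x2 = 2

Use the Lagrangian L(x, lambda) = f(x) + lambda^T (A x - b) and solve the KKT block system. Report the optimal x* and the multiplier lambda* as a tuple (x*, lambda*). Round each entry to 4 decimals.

Form the Lagrangian:
  L(x, lambda) = (1/2) x^T Q x + c^T x + lambda^T (A x - b)
Stationarity (grad_x L = 0): Q x + c + A^T lambda = 0.
Primal feasibility: A x = b.

This gives the KKT block system:
  [ Q   A^T ] [ x     ]   [-c ]
  [ A    0  ] [ lambda ] = [ b ]

Solving the linear system:
  x*      = (1.4, 1)
  lambda* = (1.4)
  f(x*)   = -7.4

x* = (1.4, 1), lambda* = (1.4)


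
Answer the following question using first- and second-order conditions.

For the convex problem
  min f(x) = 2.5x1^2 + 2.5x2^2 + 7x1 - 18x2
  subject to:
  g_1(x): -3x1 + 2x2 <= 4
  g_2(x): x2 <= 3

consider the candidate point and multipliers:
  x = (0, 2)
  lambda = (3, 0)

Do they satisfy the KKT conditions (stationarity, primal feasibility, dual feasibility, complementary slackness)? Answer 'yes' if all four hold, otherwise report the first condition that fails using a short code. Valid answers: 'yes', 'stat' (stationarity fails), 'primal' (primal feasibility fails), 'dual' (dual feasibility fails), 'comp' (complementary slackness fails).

Gradient of f: grad f(x) = Q x + c = (7, -8)
Constraint values g_i(x) = a_i^T x - b_i:
  g_1((0, 2)) = 0
  g_2((0, 2)) = -1
Stationarity residual: grad f(x) + sum_i lambda_i a_i = (-2, -2)
  -> stationarity FAILS
Primal feasibility (all g_i <= 0): OK
Dual feasibility (all lambda_i >= 0): OK
Complementary slackness (lambda_i * g_i(x) = 0 for all i): OK

Verdict: the first failing condition is stationarity -> stat.

stat


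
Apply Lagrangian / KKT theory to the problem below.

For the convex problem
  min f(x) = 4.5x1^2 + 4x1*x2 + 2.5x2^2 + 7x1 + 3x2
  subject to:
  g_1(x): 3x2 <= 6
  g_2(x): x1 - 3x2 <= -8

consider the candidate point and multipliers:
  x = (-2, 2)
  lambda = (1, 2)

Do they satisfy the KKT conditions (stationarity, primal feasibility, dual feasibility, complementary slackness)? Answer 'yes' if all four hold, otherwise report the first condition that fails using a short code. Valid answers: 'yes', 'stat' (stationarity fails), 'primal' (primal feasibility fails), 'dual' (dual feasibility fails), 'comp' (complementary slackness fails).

Gradient of f: grad f(x) = Q x + c = (-3, 5)
Constraint values g_i(x) = a_i^T x - b_i:
  g_1((-2, 2)) = 0
  g_2((-2, 2)) = 0
Stationarity residual: grad f(x) + sum_i lambda_i a_i = (-1, 2)
  -> stationarity FAILS
Primal feasibility (all g_i <= 0): OK
Dual feasibility (all lambda_i >= 0): OK
Complementary slackness (lambda_i * g_i(x) = 0 for all i): OK

Verdict: the first failing condition is stationarity -> stat.

stat


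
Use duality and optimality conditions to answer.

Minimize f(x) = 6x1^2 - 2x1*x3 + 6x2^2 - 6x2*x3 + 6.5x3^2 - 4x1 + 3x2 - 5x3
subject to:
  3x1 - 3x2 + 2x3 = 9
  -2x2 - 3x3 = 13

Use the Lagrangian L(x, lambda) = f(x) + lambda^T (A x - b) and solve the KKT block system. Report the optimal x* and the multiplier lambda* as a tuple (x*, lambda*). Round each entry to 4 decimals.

Form the Lagrangian:
  L(x, lambda) = (1/2) x^T Q x + c^T x + lambda^T (A x - b)
Stationarity (grad_x L = 0): Q x + c + A^T lambda = 0.
Primal feasibility: A x = b.

This gives the KKT block system:
  [ Q   A^T ] [ x     ]   [-c ]
  [ A    0  ] [ lambda ] = [ b ]

Solving the linear system:
  x*      = (0.9596, -3.4126, -2.0583)
  lambda* = (-3.8771, -6.9851)
  f(x*)   = 60.9579

x* = (0.9596, -3.4126, -2.0583), lambda* = (-3.8771, -6.9851)


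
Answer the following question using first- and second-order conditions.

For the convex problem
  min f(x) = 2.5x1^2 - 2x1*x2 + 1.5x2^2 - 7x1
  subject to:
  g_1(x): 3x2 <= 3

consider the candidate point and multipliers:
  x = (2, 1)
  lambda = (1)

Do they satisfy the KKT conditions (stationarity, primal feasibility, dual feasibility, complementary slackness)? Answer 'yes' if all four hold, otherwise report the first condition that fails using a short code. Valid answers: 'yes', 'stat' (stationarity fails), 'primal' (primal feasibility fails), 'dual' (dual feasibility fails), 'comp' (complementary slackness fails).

Gradient of f: grad f(x) = Q x + c = (1, -1)
Constraint values g_i(x) = a_i^T x - b_i:
  g_1((2, 1)) = 0
Stationarity residual: grad f(x) + sum_i lambda_i a_i = (1, 2)
  -> stationarity FAILS
Primal feasibility (all g_i <= 0): OK
Dual feasibility (all lambda_i >= 0): OK
Complementary slackness (lambda_i * g_i(x) = 0 for all i): OK

Verdict: the first failing condition is stationarity -> stat.

stat


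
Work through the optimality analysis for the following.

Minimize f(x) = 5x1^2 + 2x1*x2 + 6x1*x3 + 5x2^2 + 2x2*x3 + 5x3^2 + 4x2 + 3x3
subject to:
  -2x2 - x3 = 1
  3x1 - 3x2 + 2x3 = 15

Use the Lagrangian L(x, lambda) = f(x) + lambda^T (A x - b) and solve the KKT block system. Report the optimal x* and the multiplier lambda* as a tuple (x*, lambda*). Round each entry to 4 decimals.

Form the Lagrangian:
  L(x, lambda) = (1/2) x^T Q x + c^T x + lambda^T (A x - b)
Stationarity (grad_x L = 0): Q x + c + A^T lambda = 0.
Primal feasibility: A x = b.

This gives the KKT block system:
  [ Q   A^T ] [ x     ]   [-c ]
  [ A    0  ] [ lambda ] = [ b ]

Solving the linear system:
  x*      = (2.0313, -1.558, 2.1161)
  lambda* = (13.3036, -9.9643)
  f(x*)   = 68.1384

x* = (2.0313, -1.558, 2.1161), lambda* = (13.3036, -9.9643)


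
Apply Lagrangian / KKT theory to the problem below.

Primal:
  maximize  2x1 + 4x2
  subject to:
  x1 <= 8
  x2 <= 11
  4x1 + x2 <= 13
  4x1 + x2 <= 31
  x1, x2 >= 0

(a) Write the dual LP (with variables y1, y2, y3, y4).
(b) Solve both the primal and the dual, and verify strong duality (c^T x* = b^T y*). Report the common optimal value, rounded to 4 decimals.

The standard primal-dual pair for 'max c^T x s.t. A x <= b, x >= 0' is:
  Dual:  min b^T y  s.t.  A^T y >= c,  y >= 0.

So the dual LP is:
  minimize  8y1 + 11y2 + 13y3 + 31y4
  subject to:
    y1 + 4y3 + 4y4 >= 2
    y2 + y3 + y4 >= 4
    y1, y2, y3, y4 >= 0

Solving the primal: x* = (0.5, 11).
  primal value c^T x* = 45.
Solving the dual: y* = (0, 3.5, 0.5, 0).
  dual value b^T y* = 45.
Strong duality: c^T x* = b^T y*. Confirmed.

45


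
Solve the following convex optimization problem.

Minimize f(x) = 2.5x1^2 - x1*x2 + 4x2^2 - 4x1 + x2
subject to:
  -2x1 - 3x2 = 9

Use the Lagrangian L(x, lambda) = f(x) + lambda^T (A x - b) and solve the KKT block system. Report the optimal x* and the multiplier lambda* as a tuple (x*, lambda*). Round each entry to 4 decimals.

Form the Lagrangian:
  L(x, lambda) = (1/2) x^T Q x + c^T x + lambda^T (A x - b)
Stationarity (grad_x L = 0): Q x + c + A^T lambda = 0.
Primal feasibility: A x = b.

This gives the KKT block system:
  [ Q   A^T ] [ x     ]   [-c ]
  [ A    0  ] [ lambda ] = [ b ]

Solving the linear system:
  x*      = (-1.4494, -2.0337)
  lambda* = (-4.6067)
  f(x*)   = 22.6124

x* = (-1.4494, -2.0337), lambda* = (-4.6067)


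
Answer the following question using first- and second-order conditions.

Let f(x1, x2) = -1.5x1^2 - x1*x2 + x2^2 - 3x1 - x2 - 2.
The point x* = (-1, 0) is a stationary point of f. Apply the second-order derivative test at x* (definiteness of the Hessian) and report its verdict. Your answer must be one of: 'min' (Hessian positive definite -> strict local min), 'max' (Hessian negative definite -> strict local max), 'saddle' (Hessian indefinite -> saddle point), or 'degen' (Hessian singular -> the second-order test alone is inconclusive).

Compute the Hessian H = grad^2 f:
  H = [[-3, -1], [-1, 2]]
Verify stationarity: grad f(x*) = H x* + g = (0, 0).
Eigenvalues of H: -3.1926, 2.1926.
Eigenvalues have mixed signs, so H is indefinite -> x* is a saddle point.

saddle


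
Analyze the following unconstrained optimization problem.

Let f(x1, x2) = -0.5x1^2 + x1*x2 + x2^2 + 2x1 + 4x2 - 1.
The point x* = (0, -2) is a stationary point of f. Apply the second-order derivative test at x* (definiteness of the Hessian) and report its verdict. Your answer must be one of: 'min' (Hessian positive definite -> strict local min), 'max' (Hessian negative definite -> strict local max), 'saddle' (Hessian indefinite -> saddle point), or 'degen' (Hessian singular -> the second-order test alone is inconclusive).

Compute the Hessian H = grad^2 f:
  H = [[-1, 1], [1, 2]]
Verify stationarity: grad f(x*) = H x* + g = (0, 0).
Eigenvalues of H: -1.3028, 2.3028.
Eigenvalues have mixed signs, so H is indefinite -> x* is a saddle point.

saddle


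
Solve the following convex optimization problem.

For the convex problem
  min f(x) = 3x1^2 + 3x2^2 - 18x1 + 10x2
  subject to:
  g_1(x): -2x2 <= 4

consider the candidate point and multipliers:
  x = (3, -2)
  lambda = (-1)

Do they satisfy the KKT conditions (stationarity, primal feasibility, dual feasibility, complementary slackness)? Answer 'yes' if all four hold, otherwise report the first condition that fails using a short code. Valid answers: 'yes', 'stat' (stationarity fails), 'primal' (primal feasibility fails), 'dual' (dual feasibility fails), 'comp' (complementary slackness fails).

Gradient of f: grad f(x) = Q x + c = (0, -2)
Constraint values g_i(x) = a_i^T x - b_i:
  g_1((3, -2)) = 0
Stationarity residual: grad f(x) + sum_i lambda_i a_i = (0, 0)
  -> stationarity OK
Primal feasibility (all g_i <= 0): OK
Dual feasibility (all lambda_i >= 0): FAILS
Complementary slackness (lambda_i * g_i(x) = 0 for all i): OK

Verdict: the first failing condition is dual_feasibility -> dual.

dual


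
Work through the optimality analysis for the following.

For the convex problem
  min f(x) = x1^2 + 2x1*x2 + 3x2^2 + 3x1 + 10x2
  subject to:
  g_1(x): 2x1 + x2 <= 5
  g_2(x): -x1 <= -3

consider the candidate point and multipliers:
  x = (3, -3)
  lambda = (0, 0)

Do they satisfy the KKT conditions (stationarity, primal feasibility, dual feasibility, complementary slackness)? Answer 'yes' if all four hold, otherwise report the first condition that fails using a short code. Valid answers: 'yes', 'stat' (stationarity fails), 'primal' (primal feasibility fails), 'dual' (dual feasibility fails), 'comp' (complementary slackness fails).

Gradient of f: grad f(x) = Q x + c = (3, -2)
Constraint values g_i(x) = a_i^T x - b_i:
  g_1((3, -3)) = -2
  g_2((3, -3)) = 0
Stationarity residual: grad f(x) + sum_i lambda_i a_i = (3, -2)
  -> stationarity FAILS
Primal feasibility (all g_i <= 0): OK
Dual feasibility (all lambda_i >= 0): OK
Complementary slackness (lambda_i * g_i(x) = 0 for all i): OK

Verdict: the first failing condition is stationarity -> stat.

stat


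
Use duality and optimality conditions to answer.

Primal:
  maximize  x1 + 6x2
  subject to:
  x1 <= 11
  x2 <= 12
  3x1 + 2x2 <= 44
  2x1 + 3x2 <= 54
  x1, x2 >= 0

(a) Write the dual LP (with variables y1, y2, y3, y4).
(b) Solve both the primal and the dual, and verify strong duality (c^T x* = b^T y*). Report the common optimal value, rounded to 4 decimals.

The standard primal-dual pair for 'max c^T x s.t. A x <= b, x >= 0' is:
  Dual:  min b^T y  s.t.  A^T y >= c,  y >= 0.

So the dual LP is:
  minimize  11y1 + 12y2 + 44y3 + 54y4
  subject to:
    y1 + 3y3 + 2y4 >= 1
    y2 + 2y3 + 3y4 >= 6
    y1, y2, y3, y4 >= 0

Solving the primal: x* = (6.6667, 12).
  primal value c^T x* = 78.6667.
Solving the dual: y* = (0, 5.3333, 0.3333, 0).
  dual value b^T y* = 78.6667.
Strong duality: c^T x* = b^T y*. Confirmed.

78.6667


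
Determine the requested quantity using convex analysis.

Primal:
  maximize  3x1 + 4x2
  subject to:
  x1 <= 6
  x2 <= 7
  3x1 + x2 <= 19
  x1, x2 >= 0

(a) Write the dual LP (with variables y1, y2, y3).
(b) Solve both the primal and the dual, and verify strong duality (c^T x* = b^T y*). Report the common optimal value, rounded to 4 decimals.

The standard primal-dual pair for 'max c^T x s.t. A x <= b, x >= 0' is:
  Dual:  min b^T y  s.t.  A^T y >= c,  y >= 0.

So the dual LP is:
  minimize  6y1 + 7y2 + 19y3
  subject to:
    y1 + 3y3 >= 3
    y2 + y3 >= 4
    y1, y2, y3 >= 0

Solving the primal: x* = (4, 7).
  primal value c^T x* = 40.
Solving the dual: y* = (0, 3, 1).
  dual value b^T y* = 40.
Strong duality: c^T x* = b^T y*. Confirmed.

40


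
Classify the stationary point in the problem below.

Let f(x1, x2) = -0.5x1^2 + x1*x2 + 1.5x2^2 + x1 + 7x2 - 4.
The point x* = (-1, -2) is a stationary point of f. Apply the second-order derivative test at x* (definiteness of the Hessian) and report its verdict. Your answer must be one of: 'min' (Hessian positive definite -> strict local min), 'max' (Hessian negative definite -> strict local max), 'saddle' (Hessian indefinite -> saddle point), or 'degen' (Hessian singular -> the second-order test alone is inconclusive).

Compute the Hessian H = grad^2 f:
  H = [[-1, 1], [1, 3]]
Verify stationarity: grad f(x*) = H x* + g = (0, 0).
Eigenvalues of H: -1.2361, 3.2361.
Eigenvalues have mixed signs, so H is indefinite -> x* is a saddle point.

saddle


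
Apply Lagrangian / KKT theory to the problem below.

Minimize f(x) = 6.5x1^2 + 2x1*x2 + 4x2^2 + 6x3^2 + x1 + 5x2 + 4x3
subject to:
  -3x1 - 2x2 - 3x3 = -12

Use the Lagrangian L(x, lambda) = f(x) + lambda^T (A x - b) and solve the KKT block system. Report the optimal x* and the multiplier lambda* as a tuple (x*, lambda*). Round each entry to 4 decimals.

Form the Lagrangian:
  L(x, lambda) = (1/2) x^T Q x + c^T x + lambda^T (A x - b)
Stationarity (grad_x L = 0): Q x + c + A^T lambda = 0.
Primal feasibility: A x = b.

This gives the KKT block system:
  [ Q   A^T ] [ x     ]   [-c ]
  [ A    0  ] [ lambda ] = [ b ]

Solving the linear system:
  x*      = (1.6429, 0.9929, 1.6952)
  lambda* = (8.1143)
  f(x*)   = 55.3798

x* = (1.6429, 0.9929, 1.6952), lambda* = (8.1143)


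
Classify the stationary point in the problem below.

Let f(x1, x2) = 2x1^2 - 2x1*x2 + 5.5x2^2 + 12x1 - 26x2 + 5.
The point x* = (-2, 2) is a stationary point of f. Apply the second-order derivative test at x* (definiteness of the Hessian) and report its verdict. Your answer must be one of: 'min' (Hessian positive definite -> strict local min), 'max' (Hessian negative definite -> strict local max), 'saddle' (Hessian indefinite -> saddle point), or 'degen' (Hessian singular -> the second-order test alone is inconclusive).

Compute the Hessian H = grad^2 f:
  H = [[4, -2], [-2, 11]]
Verify stationarity: grad f(x*) = H x* + g = (0, 0).
Eigenvalues of H: 3.4689, 11.5311.
Both eigenvalues > 0, so H is positive definite -> x* is a strict local min.

min


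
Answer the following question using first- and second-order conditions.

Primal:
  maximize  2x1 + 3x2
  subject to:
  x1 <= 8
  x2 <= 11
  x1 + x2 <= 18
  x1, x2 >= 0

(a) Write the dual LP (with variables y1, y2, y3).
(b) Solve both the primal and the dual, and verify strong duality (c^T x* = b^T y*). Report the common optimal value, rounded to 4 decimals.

The standard primal-dual pair for 'max c^T x s.t. A x <= b, x >= 0' is:
  Dual:  min b^T y  s.t.  A^T y >= c,  y >= 0.

So the dual LP is:
  minimize  8y1 + 11y2 + 18y3
  subject to:
    y1 + y3 >= 2
    y2 + y3 >= 3
    y1, y2, y3 >= 0

Solving the primal: x* = (7, 11).
  primal value c^T x* = 47.
Solving the dual: y* = (0, 1, 2).
  dual value b^T y* = 47.
Strong duality: c^T x* = b^T y*. Confirmed.

47


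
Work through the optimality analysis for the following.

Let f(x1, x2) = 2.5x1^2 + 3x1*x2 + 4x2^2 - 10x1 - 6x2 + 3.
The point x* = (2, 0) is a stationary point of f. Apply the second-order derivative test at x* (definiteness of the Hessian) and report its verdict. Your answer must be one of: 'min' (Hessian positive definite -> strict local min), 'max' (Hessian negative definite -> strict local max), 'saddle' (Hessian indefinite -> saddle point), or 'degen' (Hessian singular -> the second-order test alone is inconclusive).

Compute the Hessian H = grad^2 f:
  H = [[5, 3], [3, 8]]
Verify stationarity: grad f(x*) = H x* + g = (0, 0).
Eigenvalues of H: 3.1459, 9.8541.
Both eigenvalues > 0, so H is positive definite -> x* is a strict local min.

min


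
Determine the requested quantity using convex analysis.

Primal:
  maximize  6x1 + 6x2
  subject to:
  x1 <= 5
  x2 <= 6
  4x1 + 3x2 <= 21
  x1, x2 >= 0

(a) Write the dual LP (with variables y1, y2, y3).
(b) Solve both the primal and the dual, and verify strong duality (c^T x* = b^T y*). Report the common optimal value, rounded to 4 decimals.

The standard primal-dual pair for 'max c^T x s.t. A x <= b, x >= 0' is:
  Dual:  min b^T y  s.t.  A^T y >= c,  y >= 0.

So the dual LP is:
  minimize  5y1 + 6y2 + 21y3
  subject to:
    y1 + 4y3 >= 6
    y2 + 3y3 >= 6
    y1, y2, y3 >= 0

Solving the primal: x* = (0.75, 6).
  primal value c^T x* = 40.5.
Solving the dual: y* = (0, 1.5, 1.5).
  dual value b^T y* = 40.5.
Strong duality: c^T x* = b^T y*. Confirmed.

40.5


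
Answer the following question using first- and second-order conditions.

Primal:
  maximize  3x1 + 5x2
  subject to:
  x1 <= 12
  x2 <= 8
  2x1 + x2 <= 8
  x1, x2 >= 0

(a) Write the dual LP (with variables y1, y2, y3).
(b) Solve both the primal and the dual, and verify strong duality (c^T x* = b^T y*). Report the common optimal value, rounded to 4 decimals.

The standard primal-dual pair for 'max c^T x s.t. A x <= b, x >= 0' is:
  Dual:  min b^T y  s.t.  A^T y >= c,  y >= 0.

So the dual LP is:
  minimize  12y1 + 8y2 + 8y3
  subject to:
    y1 + 2y3 >= 3
    y2 + y3 >= 5
    y1, y2, y3 >= 0

Solving the primal: x* = (0, 8).
  primal value c^T x* = 40.
Solving the dual: y* = (0, 3.5, 1.5).
  dual value b^T y* = 40.
Strong duality: c^T x* = b^T y*. Confirmed.

40


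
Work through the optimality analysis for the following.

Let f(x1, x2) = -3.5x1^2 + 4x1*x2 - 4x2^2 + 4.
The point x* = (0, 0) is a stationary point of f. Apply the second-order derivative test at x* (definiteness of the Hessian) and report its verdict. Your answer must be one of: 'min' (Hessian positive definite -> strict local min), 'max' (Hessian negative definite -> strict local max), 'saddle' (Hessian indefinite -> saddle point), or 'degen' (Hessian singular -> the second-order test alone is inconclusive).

Compute the Hessian H = grad^2 f:
  H = [[-7, 4], [4, -8]]
Verify stationarity: grad f(x*) = H x* + g = (0, 0).
Eigenvalues of H: -11.5311, -3.4689.
Both eigenvalues < 0, so H is negative definite -> x* is a strict local max.

max


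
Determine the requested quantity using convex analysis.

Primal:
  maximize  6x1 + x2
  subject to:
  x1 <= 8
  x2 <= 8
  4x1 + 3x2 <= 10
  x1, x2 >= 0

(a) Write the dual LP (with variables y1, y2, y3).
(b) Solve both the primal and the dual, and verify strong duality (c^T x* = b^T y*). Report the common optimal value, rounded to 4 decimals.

The standard primal-dual pair for 'max c^T x s.t. A x <= b, x >= 0' is:
  Dual:  min b^T y  s.t.  A^T y >= c,  y >= 0.

So the dual LP is:
  minimize  8y1 + 8y2 + 10y3
  subject to:
    y1 + 4y3 >= 6
    y2 + 3y3 >= 1
    y1, y2, y3 >= 0

Solving the primal: x* = (2.5, 0).
  primal value c^T x* = 15.
Solving the dual: y* = (0, 0, 1.5).
  dual value b^T y* = 15.
Strong duality: c^T x* = b^T y*. Confirmed.

15


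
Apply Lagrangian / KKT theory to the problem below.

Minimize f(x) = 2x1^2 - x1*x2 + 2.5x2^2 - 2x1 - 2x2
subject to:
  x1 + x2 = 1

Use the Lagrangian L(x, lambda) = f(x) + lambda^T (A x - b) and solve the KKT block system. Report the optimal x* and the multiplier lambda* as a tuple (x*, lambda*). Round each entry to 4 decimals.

Form the Lagrangian:
  L(x, lambda) = (1/2) x^T Q x + c^T x + lambda^T (A x - b)
Stationarity (grad_x L = 0): Q x + c + A^T lambda = 0.
Primal feasibility: A x = b.

This gives the KKT block system:
  [ Q   A^T ] [ x     ]   [-c ]
  [ A    0  ] [ lambda ] = [ b ]

Solving the linear system:
  x*      = (0.5455, 0.4545)
  lambda* = (0.2727)
  f(x*)   = -1.1364

x* = (0.5455, 0.4545), lambda* = (0.2727)


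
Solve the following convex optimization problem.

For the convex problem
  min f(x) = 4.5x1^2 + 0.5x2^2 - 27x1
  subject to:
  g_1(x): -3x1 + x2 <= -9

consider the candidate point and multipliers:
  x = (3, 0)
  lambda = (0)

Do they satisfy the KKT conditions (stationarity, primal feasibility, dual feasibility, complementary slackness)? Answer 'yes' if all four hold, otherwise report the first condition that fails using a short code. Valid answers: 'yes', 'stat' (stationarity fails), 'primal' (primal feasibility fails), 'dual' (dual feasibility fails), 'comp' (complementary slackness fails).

Gradient of f: grad f(x) = Q x + c = (0, 0)
Constraint values g_i(x) = a_i^T x - b_i:
  g_1((3, 0)) = 0
Stationarity residual: grad f(x) + sum_i lambda_i a_i = (0, 0)
  -> stationarity OK
Primal feasibility (all g_i <= 0): OK
Dual feasibility (all lambda_i >= 0): OK
Complementary slackness (lambda_i * g_i(x) = 0 for all i): OK

Verdict: yes, KKT holds.

yes


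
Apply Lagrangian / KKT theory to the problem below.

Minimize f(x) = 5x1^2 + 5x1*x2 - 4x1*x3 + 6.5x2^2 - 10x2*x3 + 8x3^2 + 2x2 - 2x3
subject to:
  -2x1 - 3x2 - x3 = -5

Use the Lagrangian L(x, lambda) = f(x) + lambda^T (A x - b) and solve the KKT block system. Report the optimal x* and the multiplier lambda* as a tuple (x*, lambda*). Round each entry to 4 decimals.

Form the Lagrangian:
  L(x, lambda) = (1/2) x^T Q x + c^T x + lambda^T (A x - b)
Stationarity (grad_x L = 0): Q x + c + A^T lambda = 0.
Primal feasibility: A x = b.

This gives the KKT block system:
  [ Q   A^T ] [ x     ]   [-c ]
  [ A    0  ] [ lambda ] = [ b ]

Solving the linear system:
  x*      = (0.3726, 1.0712, 1.0413)
  lambda* = (2.4584)
  f(x*)   = 6.176

x* = (0.3726, 1.0712, 1.0413), lambda* = (2.4584)


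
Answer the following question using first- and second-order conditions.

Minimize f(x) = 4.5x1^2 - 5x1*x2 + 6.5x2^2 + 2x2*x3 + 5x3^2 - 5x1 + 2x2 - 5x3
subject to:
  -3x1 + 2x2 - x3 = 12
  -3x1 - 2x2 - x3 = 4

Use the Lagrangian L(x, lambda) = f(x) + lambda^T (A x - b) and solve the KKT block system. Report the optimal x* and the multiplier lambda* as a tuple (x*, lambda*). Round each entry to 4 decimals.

Form the Lagrangian:
  L(x, lambda) = (1/2) x^T Q x + c^T x + lambda^T (A x - b)
Stationarity (grad_x L = 0): Q x + c + A^T lambda = 0.
Primal feasibility: A x = b.

This gives the KKT block system:
  [ Q   A^T ] [ x     ]   [-c ]
  [ A    0  ] [ lambda ] = [ b ]

Solving the linear system:
  x*      = (-2.303, 2, -1.0909)
  lambda* = (-15.2879, 3.3788)
  f(x*)   = 95.4545

x* = (-2.303, 2, -1.0909), lambda* = (-15.2879, 3.3788)


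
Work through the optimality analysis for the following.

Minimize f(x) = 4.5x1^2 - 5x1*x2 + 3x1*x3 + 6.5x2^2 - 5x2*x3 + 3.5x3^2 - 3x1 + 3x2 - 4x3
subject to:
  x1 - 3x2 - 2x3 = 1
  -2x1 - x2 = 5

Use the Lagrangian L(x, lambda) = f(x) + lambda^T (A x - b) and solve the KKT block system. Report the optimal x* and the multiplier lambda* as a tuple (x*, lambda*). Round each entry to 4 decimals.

Form the Lagrangian:
  L(x, lambda) = (1/2) x^T Q x + c^T x + lambda^T (A x - b)
Stationarity (grad_x L = 0): Q x + c + A^T lambda = 0.
Primal feasibility: A x = b.

This gives the KKT block system:
  [ Q   A^T ] [ x     ]   [-c ]
  [ A    0  ] [ lambda ] = [ b ]

Solving the linear system:
  x*      = (-1.87, -1.2599, 0.4549)
  lambda* = (-0.063, -6.1145)
  f(x*)   = 15.323

x* = (-1.87, -1.2599, 0.4549), lambda* = (-0.063, -6.1145)


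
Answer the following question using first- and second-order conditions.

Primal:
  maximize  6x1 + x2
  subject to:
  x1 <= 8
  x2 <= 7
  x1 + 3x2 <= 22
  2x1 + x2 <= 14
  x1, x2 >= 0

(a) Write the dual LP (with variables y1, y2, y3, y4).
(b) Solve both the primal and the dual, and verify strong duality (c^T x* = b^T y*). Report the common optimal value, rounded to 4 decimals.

The standard primal-dual pair for 'max c^T x s.t. A x <= b, x >= 0' is:
  Dual:  min b^T y  s.t.  A^T y >= c,  y >= 0.

So the dual LP is:
  minimize  8y1 + 7y2 + 22y3 + 14y4
  subject to:
    y1 + y3 + 2y4 >= 6
    y2 + 3y3 + y4 >= 1
    y1, y2, y3, y4 >= 0

Solving the primal: x* = (7, 0).
  primal value c^T x* = 42.
Solving the dual: y* = (0, 0, 0, 3).
  dual value b^T y* = 42.
Strong duality: c^T x* = b^T y*. Confirmed.

42


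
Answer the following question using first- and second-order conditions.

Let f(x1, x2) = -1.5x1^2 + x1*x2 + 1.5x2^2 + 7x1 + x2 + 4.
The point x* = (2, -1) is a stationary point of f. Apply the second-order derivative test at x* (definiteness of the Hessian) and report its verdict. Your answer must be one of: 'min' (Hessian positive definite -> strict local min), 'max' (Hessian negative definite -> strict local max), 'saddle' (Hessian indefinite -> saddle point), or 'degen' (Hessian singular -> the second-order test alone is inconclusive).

Compute the Hessian H = grad^2 f:
  H = [[-3, 1], [1, 3]]
Verify stationarity: grad f(x*) = H x* + g = (0, 0).
Eigenvalues of H: -3.1623, 3.1623.
Eigenvalues have mixed signs, so H is indefinite -> x* is a saddle point.

saddle


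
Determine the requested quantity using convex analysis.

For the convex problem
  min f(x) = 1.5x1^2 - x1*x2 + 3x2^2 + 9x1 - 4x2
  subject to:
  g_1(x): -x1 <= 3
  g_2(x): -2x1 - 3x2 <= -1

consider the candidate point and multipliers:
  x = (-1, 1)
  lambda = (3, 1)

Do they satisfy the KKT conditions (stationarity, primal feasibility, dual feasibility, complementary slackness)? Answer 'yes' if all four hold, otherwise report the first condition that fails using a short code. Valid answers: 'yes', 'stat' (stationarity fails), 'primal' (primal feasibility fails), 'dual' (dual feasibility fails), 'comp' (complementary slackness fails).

Gradient of f: grad f(x) = Q x + c = (5, 3)
Constraint values g_i(x) = a_i^T x - b_i:
  g_1((-1, 1)) = -2
  g_2((-1, 1)) = 0
Stationarity residual: grad f(x) + sum_i lambda_i a_i = (0, 0)
  -> stationarity OK
Primal feasibility (all g_i <= 0): OK
Dual feasibility (all lambda_i >= 0): OK
Complementary slackness (lambda_i * g_i(x) = 0 for all i): FAILS

Verdict: the first failing condition is complementary_slackness -> comp.

comp


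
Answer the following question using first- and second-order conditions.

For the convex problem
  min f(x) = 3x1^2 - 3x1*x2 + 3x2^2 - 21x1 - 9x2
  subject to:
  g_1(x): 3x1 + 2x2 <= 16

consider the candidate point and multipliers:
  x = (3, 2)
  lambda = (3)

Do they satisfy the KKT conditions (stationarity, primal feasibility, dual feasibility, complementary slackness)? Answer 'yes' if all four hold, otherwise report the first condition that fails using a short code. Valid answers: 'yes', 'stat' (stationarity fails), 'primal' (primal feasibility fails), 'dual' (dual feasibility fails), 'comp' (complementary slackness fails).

Gradient of f: grad f(x) = Q x + c = (-9, -6)
Constraint values g_i(x) = a_i^T x - b_i:
  g_1((3, 2)) = -3
Stationarity residual: grad f(x) + sum_i lambda_i a_i = (0, 0)
  -> stationarity OK
Primal feasibility (all g_i <= 0): OK
Dual feasibility (all lambda_i >= 0): OK
Complementary slackness (lambda_i * g_i(x) = 0 for all i): FAILS

Verdict: the first failing condition is complementary_slackness -> comp.

comp


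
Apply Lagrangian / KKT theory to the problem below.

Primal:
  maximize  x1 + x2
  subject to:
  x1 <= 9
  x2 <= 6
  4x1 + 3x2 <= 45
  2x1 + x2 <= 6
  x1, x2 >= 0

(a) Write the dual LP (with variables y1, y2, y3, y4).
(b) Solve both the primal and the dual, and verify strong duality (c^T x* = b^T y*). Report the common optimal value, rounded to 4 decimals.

The standard primal-dual pair for 'max c^T x s.t. A x <= b, x >= 0' is:
  Dual:  min b^T y  s.t.  A^T y >= c,  y >= 0.

So the dual LP is:
  minimize  9y1 + 6y2 + 45y3 + 6y4
  subject to:
    y1 + 4y3 + 2y4 >= 1
    y2 + 3y3 + y4 >= 1
    y1, y2, y3, y4 >= 0

Solving the primal: x* = (0, 6).
  primal value c^T x* = 6.
Solving the dual: y* = (0, 0.5, 0, 0.5).
  dual value b^T y* = 6.
Strong duality: c^T x* = b^T y*. Confirmed.

6


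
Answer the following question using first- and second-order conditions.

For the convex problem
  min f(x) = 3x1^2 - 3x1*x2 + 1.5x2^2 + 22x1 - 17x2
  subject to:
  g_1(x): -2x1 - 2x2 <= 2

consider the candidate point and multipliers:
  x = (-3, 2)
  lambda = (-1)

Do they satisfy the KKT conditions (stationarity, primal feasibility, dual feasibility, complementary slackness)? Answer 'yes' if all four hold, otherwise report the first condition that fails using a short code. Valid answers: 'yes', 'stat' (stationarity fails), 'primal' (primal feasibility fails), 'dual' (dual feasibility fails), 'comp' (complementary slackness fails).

Gradient of f: grad f(x) = Q x + c = (-2, -2)
Constraint values g_i(x) = a_i^T x - b_i:
  g_1((-3, 2)) = 0
Stationarity residual: grad f(x) + sum_i lambda_i a_i = (0, 0)
  -> stationarity OK
Primal feasibility (all g_i <= 0): OK
Dual feasibility (all lambda_i >= 0): FAILS
Complementary slackness (lambda_i * g_i(x) = 0 for all i): OK

Verdict: the first failing condition is dual_feasibility -> dual.

dual


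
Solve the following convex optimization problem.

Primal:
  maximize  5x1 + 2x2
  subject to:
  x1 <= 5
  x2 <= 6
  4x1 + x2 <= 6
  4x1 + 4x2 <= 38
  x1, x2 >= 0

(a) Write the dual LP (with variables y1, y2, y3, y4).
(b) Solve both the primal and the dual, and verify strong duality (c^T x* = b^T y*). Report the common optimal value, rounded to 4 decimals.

The standard primal-dual pair for 'max c^T x s.t. A x <= b, x >= 0' is:
  Dual:  min b^T y  s.t.  A^T y >= c,  y >= 0.

So the dual LP is:
  minimize  5y1 + 6y2 + 6y3 + 38y4
  subject to:
    y1 + 4y3 + 4y4 >= 5
    y2 + y3 + 4y4 >= 2
    y1, y2, y3, y4 >= 0

Solving the primal: x* = (0, 6).
  primal value c^T x* = 12.
Solving the dual: y* = (0, 0.75, 1.25, 0).
  dual value b^T y* = 12.
Strong duality: c^T x* = b^T y*. Confirmed.

12


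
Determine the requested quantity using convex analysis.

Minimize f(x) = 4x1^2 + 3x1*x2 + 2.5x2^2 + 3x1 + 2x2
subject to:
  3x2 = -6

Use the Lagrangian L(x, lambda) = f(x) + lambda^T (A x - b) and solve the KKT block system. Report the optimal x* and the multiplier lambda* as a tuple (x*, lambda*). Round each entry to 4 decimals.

Form the Lagrangian:
  L(x, lambda) = (1/2) x^T Q x + c^T x + lambda^T (A x - b)
Stationarity (grad_x L = 0): Q x + c + A^T lambda = 0.
Primal feasibility: A x = b.

This gives the KKT block system:
  [ Q   A^T ] [ x     ]   [-c ]
  [ A    0  ] [ lambda ] = [ b ]

Solving the linear system:
  x*      = (0.375, -2)
  lambda* = (2.2917)
  f(x*)   = 5.4375

x* = (0.375, -2), lambda* = (2.2917)


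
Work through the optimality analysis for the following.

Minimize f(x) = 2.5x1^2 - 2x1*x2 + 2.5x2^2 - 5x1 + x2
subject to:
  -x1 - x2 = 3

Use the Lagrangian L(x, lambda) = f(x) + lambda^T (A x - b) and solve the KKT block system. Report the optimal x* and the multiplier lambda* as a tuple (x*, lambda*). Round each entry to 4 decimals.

Form the Lagrangian:
  L(x, lambda) = (1/2) x^T Q x + c^T x + lambda^T (A x - b)
Stationarity (grad_x L = 0): Q x + c + A^T lambda = 0.
Primal feasibility: A x = b.

This gives the KKT block system:
  [ Q   A^T ] [ x     ]   [-c ]
  [ A    0  ] [ lambda ] = [ b ]

Solving the linear system:
  x*      = (-1.0714, -1.9286)
  lambda* = (-6.5)
  f(x*)   = 11.4643

x* = (-1.0714, -1.9286), lambda* = (-6.5)


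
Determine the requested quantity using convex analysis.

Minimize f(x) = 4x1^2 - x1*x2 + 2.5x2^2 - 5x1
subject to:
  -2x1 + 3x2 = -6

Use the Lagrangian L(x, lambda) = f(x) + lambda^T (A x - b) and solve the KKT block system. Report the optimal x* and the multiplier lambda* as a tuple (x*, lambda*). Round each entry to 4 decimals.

Form the Lagrangian:
  L(x, lambda) = (1/2) x^T Q x + c^T x + lambda^T (A x - b)
Stationarity (grad_x L = 0): Q x + c + A^T lambda = 0.
Primal feasibility: A x = b.

This gives the KKT block system:
  [ Q   A^T ] [ x     ]   [-c ]
  [ A    0  ] [ lambda ] = [ b ]

Solving the linear system:
  x*      = (1.0875, -1.275)
  lambda* = (2.4875)
  f(x*)   = 4.7437

x* = (1.0875, -1.275), lambda* = (2.4875)


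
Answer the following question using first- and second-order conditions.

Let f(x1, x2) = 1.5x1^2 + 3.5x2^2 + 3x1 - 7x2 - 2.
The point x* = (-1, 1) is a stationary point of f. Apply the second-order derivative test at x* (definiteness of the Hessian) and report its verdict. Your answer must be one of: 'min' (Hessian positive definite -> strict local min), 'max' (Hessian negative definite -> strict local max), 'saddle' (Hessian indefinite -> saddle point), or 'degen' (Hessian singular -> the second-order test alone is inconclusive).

Compute the Hessian H = grad^2 f:
  H = [[3, 0], [0, 7]]
Verify stationarity: grad f(x*) = H x* + g = (0, 0).
Eigenvalues of H: 3, 7.
Both eigenvalues > 0, so H is positive definite -> x* is a strict local min.

min
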